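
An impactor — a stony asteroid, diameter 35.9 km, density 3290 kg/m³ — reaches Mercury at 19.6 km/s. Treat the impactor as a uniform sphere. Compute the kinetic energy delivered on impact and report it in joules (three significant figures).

d = 35900 m; v = 19600 m/s.
Mass m = (π/6) ρ d³ = (π/6) × 3290 × (35900)³ = 7.970 × 10^16 kg
E = ½ m v² = 0.5 × 7.970 × 10^16 × (19600)² = 1.531 × 10^25 J

E ≈ 1.53 × 10^25 J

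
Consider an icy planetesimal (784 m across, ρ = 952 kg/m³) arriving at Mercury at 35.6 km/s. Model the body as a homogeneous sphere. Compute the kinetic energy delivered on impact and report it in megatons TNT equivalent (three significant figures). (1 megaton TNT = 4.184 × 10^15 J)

E ≈ 36400 Mt TNT

v = 35600 m/s.
Mass m = (π/6) ρ d³ = (π/6) × 952 × (784)³ = 2.402 × 10^11 kg
E = ½ m v² = 0.5 × 2.402 × 10^11 × (35600)² = 1.522 × 10^20 J
   = 1.522 × 10^20 / 4.184×10^15 = 36377 Mt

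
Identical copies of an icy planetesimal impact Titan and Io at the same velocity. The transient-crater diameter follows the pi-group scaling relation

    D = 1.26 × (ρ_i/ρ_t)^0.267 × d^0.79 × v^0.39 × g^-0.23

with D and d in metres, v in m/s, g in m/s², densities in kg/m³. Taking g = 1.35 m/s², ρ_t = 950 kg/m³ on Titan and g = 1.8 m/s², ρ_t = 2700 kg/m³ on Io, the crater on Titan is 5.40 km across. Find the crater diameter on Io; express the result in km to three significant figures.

The impactor-only factors (d, v, ρ_i) cancel in the ratio, leaving D_Io/D_Titan = (g_Io/g_Titan)^-0.23 · (ρ_t,Titan/ρ_t,Io)^0.267.
(1.8/1.35)^-0.23 = 1.333^-0.23 = 0.9360
(950/2700)^0.267 = 0.3519^0.267 = 0.7566
Ratio = 0.9360 × 0.7566 = 0.7082
D_Io = 0.7082 × 5.40 km = 3.82 km

D ≈ 3.82 km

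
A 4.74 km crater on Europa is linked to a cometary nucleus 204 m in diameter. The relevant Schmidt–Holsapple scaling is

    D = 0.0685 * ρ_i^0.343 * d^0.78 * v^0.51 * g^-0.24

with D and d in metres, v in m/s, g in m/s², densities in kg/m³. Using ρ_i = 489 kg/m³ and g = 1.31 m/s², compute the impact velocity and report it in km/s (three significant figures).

v ≈ 16.0 km/s

Rearranging for v: v = [D / (0.0685 · 489^0.343 · 204^0.78 · 1.31^-0.24)]^(1/0.51).
D = 4740 m.
489^0.343 = 8.364
204^0.78 = 63.32
1.31^-0.24 = 0.9372
Denominator = 0.0685 × 8.364 × 63.32 × 0.9372 = 34.00
D / 34.00 = 4740 / 34.00 = 139.4
v = 139.4^(1/0.51) = 139.4^1.9608 = 16013 m/s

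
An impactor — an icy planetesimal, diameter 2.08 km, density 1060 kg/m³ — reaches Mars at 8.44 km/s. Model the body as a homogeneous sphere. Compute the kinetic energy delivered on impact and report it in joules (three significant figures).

d = 2080 m; v = 8440 m/s.
Mass m = (π/6) ρ d³ = (π/6) × 1060 × (2080)³ = 4.995 × 10^12 kg
E = ½ m v² = 0.5 × 4.995 × 10^12 × (8440)² = 1.779 × 10^20 J

E ≈ 1.78 × 10^20 J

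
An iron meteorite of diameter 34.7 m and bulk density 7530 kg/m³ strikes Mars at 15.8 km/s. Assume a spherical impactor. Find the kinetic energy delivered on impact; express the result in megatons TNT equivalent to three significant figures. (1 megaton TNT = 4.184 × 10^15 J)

E ≈ 4.91 Mt TNT

v = 15800 m/s.
Mass m = (π/6) ρ d³ = (π/6) × 7530 × (34.7)³ = 1.647 × 10^8 kg
E = ½ m v² = 0.5 × 1.647 × 10^8 × (15800)² = 2.056 × 10^16 J
   = 2.056 × 10^16 / 4.184×10^15 = 4.914 Mt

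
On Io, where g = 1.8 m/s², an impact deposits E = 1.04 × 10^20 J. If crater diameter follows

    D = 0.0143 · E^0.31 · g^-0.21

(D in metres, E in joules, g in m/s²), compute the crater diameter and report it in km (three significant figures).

D ≈ 20.3 km

E^0.31 = (1.04 × 10^20)^0.31 = 1.604 × 10^6
g^-0.21 = 1.8^-0.21 = 0.8839
D = 0.0143 × 1.604 × 10^6 × 0.8839 = 20274 m
   = 20.27 km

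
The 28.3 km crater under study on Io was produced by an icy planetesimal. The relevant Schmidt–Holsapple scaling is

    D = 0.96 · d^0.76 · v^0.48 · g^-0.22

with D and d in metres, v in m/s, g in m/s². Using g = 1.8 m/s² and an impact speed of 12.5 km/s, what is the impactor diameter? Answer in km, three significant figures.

Rearranging for d: d = [D / (0.96 · 12500^0.48 · 1.8^-0.22)]^(1/0.76).
D = 28300 m.
12500^0.48 = 92.58
1.8^-0.22 = 0.8787
Denominator = 0.96 × 92.58 × 0.8787 = 78.10
D / 78.10 = 28300 / 78.10 = 362.4
d = 362.4^(1/0.76) = 362.4^1.3158 = 2330 m

d ≈ 2.33 km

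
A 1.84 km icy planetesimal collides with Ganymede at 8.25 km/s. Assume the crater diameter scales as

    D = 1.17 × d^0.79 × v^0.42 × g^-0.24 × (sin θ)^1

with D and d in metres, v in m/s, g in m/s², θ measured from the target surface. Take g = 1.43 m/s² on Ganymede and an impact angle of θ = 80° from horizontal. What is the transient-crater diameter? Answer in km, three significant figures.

In SI units: d = 1840 m, v = 8250 m/s.
d^0.79 = 1840^0.79 = 379.5
v^0.42 = 8250^0.42 = 44.15
g^-0.24 = 1.43^-0.24 = 0.9177
(sin 80°)^1 = 0.9848^1 = 0.9848
D = 1.17 × 379.5 × 44.15 × 0.9177 × 0.9848 = 17716 m
   = 17.72 km

D ≈ 17.7 km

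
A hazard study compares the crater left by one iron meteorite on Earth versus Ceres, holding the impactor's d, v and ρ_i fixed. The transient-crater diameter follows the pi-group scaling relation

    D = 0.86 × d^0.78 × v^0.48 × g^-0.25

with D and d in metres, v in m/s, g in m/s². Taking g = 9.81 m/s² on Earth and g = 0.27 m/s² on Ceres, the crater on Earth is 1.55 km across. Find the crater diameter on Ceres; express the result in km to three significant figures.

All impactor-dependent factors cancel in the ratio, leaving D_Ceres/D_Earth = (g_Ceres/g_Earth)^-0.25.
(0.27/9.81)^-0.25 = 0.02752^-0.25 = 2.455
D_Ceres = 2.455 × 1.55 km = 3.81 km

D ≈ 3.81 km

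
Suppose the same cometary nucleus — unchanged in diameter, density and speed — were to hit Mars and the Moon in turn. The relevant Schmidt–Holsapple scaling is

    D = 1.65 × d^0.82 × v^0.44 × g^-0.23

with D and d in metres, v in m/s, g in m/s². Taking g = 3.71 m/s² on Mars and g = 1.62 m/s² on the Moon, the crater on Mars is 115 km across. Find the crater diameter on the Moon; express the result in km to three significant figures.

D ≈ 139 km

All impactor-dependent factors cancel in the ratio, leaving D_Moon/D_Mars = (g_Moon/g_Mars)^-0.23.
(1.62/3.71)^-0.23 = 0.4367^-0.23 = 1.210
D_Moon = 1.210 × 115 km = 139 km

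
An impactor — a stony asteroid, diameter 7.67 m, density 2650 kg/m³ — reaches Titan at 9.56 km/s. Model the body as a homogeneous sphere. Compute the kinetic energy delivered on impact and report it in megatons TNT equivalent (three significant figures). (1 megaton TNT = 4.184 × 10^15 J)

E ≈ 6.84 × 10^-3 Mt TNT

v = 9560 m/s.
Mass m = (π/6) ρ d³ = (π/6) × 2650 × (7.67)³ = 6.261 × 10^5 kg
E = ½ m v² = 0.5 × 6.261 × 10^5 × (9560)² = 2.861 × 10^13 J
   = 2.861 × 10^13 / 4.184×10^15 = 6.838 × 10^-3 Mt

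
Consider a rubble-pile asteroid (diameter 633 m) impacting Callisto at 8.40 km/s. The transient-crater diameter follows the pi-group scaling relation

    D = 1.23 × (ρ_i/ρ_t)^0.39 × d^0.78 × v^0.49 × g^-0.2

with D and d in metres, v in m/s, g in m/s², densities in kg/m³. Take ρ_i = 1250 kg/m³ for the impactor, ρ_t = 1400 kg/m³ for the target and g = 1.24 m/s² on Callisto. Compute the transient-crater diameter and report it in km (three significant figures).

D ≈ 14.5 km

In SI units: v = 8400 m/s.
(ρ_i/ρ_t)^0.39 = (1250/1400)^0.39 = 0.9568
d^0.78 = 633^0.78 = 153.1
v^0.49 = 8400^0.49 = 83.73
g^-0.2 = 1.24^-0.2 = 0.9579
D = 1.23 × 0.9568 × 153.1 × 83.73 × 0.9579 = 14451 m
   = 14.45 km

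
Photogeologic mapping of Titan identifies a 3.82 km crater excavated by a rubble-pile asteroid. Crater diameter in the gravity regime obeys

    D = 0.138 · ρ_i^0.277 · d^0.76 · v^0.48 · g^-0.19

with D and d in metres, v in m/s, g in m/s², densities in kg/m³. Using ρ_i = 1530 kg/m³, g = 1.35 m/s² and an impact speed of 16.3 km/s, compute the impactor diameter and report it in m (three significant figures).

d ≈ 114 m

Rearranging for d: d = [D / (0.138 · 1530^0.277 · 16300^0.48 · 1.35^-0.19)]^(1/0.76).
D = 3820 m.
1530^0.277 = 7.624
16300^0.48 = 105.2
1.35^-0.19 = 0.9446
Denominator = 0.138 × 7.624 × 105.2 × 0.9446 = 104.6
D / 104.6 = 3820 / 104.6 = 36.52
d = 36.52^(1/0.76) = 36.52^1.3158 = 113.8 m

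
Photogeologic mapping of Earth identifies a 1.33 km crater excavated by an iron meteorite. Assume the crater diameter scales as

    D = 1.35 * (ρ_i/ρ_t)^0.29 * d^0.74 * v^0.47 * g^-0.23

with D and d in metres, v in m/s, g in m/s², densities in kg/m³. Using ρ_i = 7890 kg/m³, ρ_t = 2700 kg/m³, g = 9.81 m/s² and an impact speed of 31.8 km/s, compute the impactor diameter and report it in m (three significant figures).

d ≈ 20.5 m

Rearranging for d: d = [D / (1.35 · (7890/2700)^0.29 · 31800^0.47 · 9.81^-0.23)]^(1/0.74).
D = 1330 m.
(7890/2700)^0.29 = 1.365
31800^0.47 = 130.7
9.81^-0.23 = 0.5914
Denominator = 1.35 × 1.365 × 130.7 × 0.5914 = 142.4
D / 142.4 = 1330 / 142.4 = 9.340
d = 9.340^(1/0.74) = 9.340^1.3514 = 20.48 m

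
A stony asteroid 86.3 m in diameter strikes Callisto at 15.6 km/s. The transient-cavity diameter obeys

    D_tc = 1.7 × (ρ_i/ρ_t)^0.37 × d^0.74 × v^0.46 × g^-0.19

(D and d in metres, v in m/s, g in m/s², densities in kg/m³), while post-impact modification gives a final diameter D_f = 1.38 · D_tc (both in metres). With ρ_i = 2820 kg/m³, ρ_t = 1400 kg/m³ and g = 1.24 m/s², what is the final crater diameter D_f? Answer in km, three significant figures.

D_f ≈ 6.71 km

v = 15600 m/s.
(ρ_i/ρ_t)^0.37 = (2820/1400)^0.37 = 1.296
d^0.74 = 86.3^0.74 = 27.08
v^0.46 = 15600^0.46 = 84.89
g^-0.19 = 1.24^-0.19 = 0.9600
D_tc = 1.7 × 1.296 × 27.08 × 84.89 × 0.9600 = 4862 m
D_f = 1.38 × 4862 = 6710 m
     = 6.710 km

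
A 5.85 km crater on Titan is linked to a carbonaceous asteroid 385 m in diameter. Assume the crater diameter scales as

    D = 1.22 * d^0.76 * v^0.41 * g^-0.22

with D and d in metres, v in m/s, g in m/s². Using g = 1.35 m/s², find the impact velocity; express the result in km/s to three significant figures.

v ≈ 18.0 km/s

Rearranging for v: v = [D / (1.22 · 385^0.76 · 1.35^-0.22)]^(1/0.41).
D = 5850 m.
385^0.76 = 92.25
1.35^-0.22 = 0.9361
Denominator = 1.22 × 92.25 × 0.9361 = 105.4
D / 105.4 = 5850 / 105.4 = 55.50
v = 55.50^(1/0.41) = 55.50^2.439 = 17961 m/s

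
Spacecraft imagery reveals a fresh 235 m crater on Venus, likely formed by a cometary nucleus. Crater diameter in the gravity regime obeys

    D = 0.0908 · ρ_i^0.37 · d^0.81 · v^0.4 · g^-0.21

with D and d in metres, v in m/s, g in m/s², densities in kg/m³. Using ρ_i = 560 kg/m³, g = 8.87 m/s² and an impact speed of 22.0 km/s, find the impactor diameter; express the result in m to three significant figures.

d ≈ 11.5 m

Rearranging for d: d = [D / (0.0908 · 560^0.37 · 22000^0.4 · 8.87^-0.21)]^(1/0.81).
560^0.37 = 10.40
22000^0.4 = 54.57
8.87^-0.21 = 0.6323
Denominator = 0.0908 × 10.40 × 54.57 × 0.6323 = 32.58
D / 32.58 = 235 / 32.58 = 7.213
d = 7.213^(1/0.81) = 7.213^1.2346 = 11.47 m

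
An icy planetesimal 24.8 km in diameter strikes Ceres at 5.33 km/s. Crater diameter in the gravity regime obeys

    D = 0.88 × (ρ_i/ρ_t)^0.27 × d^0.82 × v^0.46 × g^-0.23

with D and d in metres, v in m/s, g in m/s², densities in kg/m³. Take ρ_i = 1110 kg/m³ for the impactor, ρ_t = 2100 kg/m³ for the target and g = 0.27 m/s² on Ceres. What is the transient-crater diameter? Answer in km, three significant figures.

In SI units: d = 24800 m, v = 5330 m/s.
(ρ_i/ρ_t)^0.27 = (1110/2100)^0.27 = 0.8419
d^0.82 = 24800^0.82 = 4013
v^0.46 = 5330^0.46 = 51.80
g^-0.23 = 0.27^-0.23 = 1.351
D = 0.88 × 0.8419 × 4013 × 51.80 × 1.351 = 2.081 × 10^5 m
   = 208.1 km

D ≈ 208 km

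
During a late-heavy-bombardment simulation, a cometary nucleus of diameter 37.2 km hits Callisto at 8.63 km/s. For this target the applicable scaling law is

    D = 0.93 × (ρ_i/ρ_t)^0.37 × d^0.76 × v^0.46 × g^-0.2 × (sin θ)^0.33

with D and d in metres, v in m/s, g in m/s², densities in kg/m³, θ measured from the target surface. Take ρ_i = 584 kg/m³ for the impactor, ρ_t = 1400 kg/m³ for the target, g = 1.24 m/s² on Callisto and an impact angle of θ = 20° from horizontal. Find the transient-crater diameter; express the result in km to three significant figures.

In SI units: d = 37200 m, v = 8630 m/s.
(ρ_i/ρ_t)^0.37 = (584/1400)^0.37 = 0.7236
d^0.76 = 37200^0.76 = 2976
v^0.46 = 8630^0.46 = 64.65
g^-0.2 = 1.24^-0.2 = 0.9579
(sin 20°)^0.33 = 0.3420^0.33 = 0.7018
D = 0.93 × 0.7236 × 2976 × 64.65 × 0.9579 × 0.7018 = 87040 m
   = 87.04 km

D ≈ 87.0 km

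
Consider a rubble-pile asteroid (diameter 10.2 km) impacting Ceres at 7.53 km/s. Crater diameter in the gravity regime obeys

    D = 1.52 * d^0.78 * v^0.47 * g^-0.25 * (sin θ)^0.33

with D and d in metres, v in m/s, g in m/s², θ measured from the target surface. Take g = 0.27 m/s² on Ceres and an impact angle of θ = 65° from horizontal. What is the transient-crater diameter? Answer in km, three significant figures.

In SI units: d = 10200 m, v = 7530 m/s.
d^0.78 = 10200^0.78 = 1339
v^0.47 = 7530^0.47 = 66.39
g^-0.25 = 0.27^-0.25 = 1.387
(sin 65°)^0.33 = 0.9063^0.33 = 0.9681
D = 1.52 × 1339 × 66.39 × 1.387 × 0.9681 = 1.814 × 10^5 m
   = 181.4 km

D ≈ 181 km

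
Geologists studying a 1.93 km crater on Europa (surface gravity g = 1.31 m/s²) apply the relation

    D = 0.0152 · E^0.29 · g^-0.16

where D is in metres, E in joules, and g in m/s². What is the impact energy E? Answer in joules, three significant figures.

Rearranging: E = [D / (0.0152 · g^-0.16)]^(1/0.29).
D = 1930 m.
g^-0.16 = 1.31^-0.16 = 0.9577
D / (0.0152 × 0.9577) = 1930 / (0.01456) = 1.326 × 10^5
E = (1.326 × 10^5)^3.4483 = 4.614 × 10^17 J

E ≈ 4.61 × 10^17 J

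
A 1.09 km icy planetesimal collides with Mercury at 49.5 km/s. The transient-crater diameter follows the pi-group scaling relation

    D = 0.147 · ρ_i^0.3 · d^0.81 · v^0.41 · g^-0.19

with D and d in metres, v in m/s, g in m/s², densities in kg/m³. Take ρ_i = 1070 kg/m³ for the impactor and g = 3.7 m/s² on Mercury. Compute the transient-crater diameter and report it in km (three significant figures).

In SI units: d = 1090 m, v = 49500 m/s.
ρ_i^0.3 = 1070^0.3 = 8.106
d^0.81 = 1090^0.81 = 288.6
v^0.41 = 49500^0.41 = 84.10
g^-0.19 = 3.7^-0.19 = 0.7799
D = 0.147 × 8.106 × 288.6 × 84.10 × 0.7799 = 22556 m
   = 22.56 km

D ≈ 22.6 km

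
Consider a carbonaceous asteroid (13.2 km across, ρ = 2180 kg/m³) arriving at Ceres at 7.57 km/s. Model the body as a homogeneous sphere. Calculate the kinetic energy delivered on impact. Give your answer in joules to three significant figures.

E ≈ 7.52 × 10^22 J

d = 13200 m; v = 7570 m/s.
Mass m = (π/6) ρ d³ = (π/6) × 2180 × (13200)³ = 2.625 × 10^15 kg
E = ½ m v² = 0.5 × 2.625 × 10^15 × (7570)² = 7.521 × 10^22 J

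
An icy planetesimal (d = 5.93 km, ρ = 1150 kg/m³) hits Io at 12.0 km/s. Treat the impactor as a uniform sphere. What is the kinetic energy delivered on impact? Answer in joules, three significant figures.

d = 5930 m; v = 12000 m/s.
Mass m = (π/6) ρ d³ = (π/6) × 1150 × (5930)³ = 1.256 × 10^14 kg
E = ½ m v² = 0.5 × 1.256 × 10^14 × (12000)² = 9.043 × 10^21 J

E ≈ 9.04 × 10^21 J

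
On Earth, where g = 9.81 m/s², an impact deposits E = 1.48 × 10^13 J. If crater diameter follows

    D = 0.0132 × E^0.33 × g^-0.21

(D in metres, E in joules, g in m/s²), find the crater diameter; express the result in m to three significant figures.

E^0.33 = (1.48 × 10^13)^0.33 = 2.219 × 10^4
g^-0.21 = 9.81^-0.21 = 0.6191
D = 0.0132 × 2.219 × 10^4 × 0.6191 = 181.3 m

D ≈ 181 m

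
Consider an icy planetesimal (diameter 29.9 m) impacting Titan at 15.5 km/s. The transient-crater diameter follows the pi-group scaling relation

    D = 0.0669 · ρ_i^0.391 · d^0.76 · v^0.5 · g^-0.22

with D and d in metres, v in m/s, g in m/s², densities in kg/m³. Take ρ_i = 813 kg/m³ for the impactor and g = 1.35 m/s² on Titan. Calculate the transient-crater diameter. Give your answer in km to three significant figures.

In SI units: v = 15500 m/s.
ρ_i^0.391 = 813^0.391 = 13.74
d^0.76 = 29.9^0.76 = 13.23
v^0.5 = 15500^0.5 = 124.5
g^-0.22 = 1.35^-0.22 = 0.9361
D = 0.0669 × 13.74 × 13.23 × 124.5 × 0.9361 = 1417 m
   = 1.417 km

D ≈ 1.42 km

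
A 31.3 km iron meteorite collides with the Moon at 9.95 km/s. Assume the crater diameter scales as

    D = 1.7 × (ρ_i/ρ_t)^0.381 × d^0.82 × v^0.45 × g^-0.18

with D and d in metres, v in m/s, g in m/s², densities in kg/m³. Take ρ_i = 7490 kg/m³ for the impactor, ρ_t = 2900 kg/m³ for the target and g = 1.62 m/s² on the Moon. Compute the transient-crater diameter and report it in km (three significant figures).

In SI units: d = 31300 m, v = 9950 m/s.
(ρ_i/ρ_t)^0.381 = (7490/2900)^0.381 = 1.436
d^0.82 = 31300^0.82 = 4857
v^0.45 = 9950^0.45 = 62.95
g^-0.18 = 1.62^-0.18 = 0.9168
D = 1.7 × 1.436 × 4857 × 62.95 × 0.9168 = 6.843 × 10^5 m
   = 684.3 km

D ≈ 684 km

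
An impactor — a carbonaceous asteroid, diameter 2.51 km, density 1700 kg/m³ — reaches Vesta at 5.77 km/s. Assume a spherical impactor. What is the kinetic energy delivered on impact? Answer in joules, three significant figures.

E ≈ 2.34 × 10^20 J

d = 2510 m; v = 5770 m/s.
Mass m = (π/6) ρ d³ = (π/6) × 1700 × (2510)³ = 1.408 × 10^13 kg
E = ½ m v² = 0.5 × 1.408 × 10^13 × (5770)² = 2.344 × 10^20 J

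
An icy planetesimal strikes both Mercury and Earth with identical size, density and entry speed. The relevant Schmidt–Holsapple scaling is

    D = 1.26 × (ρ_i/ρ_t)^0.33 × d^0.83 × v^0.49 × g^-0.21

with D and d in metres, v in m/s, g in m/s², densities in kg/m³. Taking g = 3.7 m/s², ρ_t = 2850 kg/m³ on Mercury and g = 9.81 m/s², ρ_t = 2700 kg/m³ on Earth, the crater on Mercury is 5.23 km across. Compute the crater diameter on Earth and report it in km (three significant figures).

The impactor-only factors (d, v, ρ_i) cancel in the ratio, leaving D_Earth/D_Mercury = (g_Earth/g_Mercury)^-0.21 · (ρ_t,Mercury/ρ_t,Earth)^0.33.
(9.81/3.7)^-0.21 = 2.651^-0.21 = 0.8149
(2850/2700)^0.33 = 1.056^0.33 = 1.018
Ratio = 0.8149 × 1.018 = 0.8296
D_Earth = 0.8296 × 5.23 km = 4.34 km

D ≈ 4.34 km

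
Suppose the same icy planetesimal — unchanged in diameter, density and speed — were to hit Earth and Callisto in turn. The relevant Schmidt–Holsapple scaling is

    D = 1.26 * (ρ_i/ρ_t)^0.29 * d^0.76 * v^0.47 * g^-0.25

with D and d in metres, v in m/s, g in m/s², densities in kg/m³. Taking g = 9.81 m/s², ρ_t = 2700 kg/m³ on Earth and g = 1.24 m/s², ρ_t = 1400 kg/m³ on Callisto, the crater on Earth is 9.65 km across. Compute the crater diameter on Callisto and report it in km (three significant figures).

D ≈ 19.6 km

The impactor-only factors (d, v, ρ_i) cancel in the ratio, leaving D_Callisto/D_Earth = (g_Callisto/g_Earth)^-0.25 · (ρ_t,Earth/ρ_t,Callisto)^0.29.
(1.24/9.81)^-0.25 = 0.1264^-0.25 = 1.677
(2700/1400)^0.29 = 1.929^0.29 = 1.210
Ratio = 1.677 × 1.210 = 2.029
D_Callisto = 2.029 × 9.65 km = 19.6 km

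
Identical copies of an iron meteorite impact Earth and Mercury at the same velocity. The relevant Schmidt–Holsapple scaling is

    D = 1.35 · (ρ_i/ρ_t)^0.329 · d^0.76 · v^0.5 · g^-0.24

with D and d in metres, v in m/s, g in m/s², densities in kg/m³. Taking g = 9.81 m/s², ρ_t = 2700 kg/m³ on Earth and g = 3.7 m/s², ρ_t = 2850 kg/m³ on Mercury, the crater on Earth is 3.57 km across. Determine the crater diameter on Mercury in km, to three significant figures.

D ≈ 4.43 km

The impactor-only factors (d, v, ρ_i) cancel in the ratio, leaving D_Mercury/D_Earth = (g_Mercury/g_Earth)^-0.24 · (ρ_t,Earth/ρ_t,Mercury)^0.329.
(3.7/9.81)^-0.24 = 0.3772^-0.24 = 1.264
(2700/2850)^0.329 = 0.9474^0.329 = 0.9824
Ratio = 1.264 × 0.9824 = 1.242
D_Mercury = 1.242 × 3.57 km = 4.43 km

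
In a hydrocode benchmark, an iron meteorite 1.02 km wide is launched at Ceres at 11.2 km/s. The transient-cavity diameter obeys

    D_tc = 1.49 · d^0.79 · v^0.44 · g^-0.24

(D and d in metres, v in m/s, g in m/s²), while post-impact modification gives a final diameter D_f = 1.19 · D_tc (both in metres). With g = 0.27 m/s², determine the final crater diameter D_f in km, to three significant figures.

D_f ≈ 35.0 km

In SI: d = 1020 m, v = 11200 m/s.
d^0.79 = 1020^0.79 = 238.1
v^0.44 = 11200^0.44 = 60.49
g^-0.24 = 0.27^-0.24 = 1.369
D_tc = 1.49 × 238.1 × 60.49 × 1.369 = 29380 m
D_f = 1.19 × 29380 = 34962 m
     = 34.96 km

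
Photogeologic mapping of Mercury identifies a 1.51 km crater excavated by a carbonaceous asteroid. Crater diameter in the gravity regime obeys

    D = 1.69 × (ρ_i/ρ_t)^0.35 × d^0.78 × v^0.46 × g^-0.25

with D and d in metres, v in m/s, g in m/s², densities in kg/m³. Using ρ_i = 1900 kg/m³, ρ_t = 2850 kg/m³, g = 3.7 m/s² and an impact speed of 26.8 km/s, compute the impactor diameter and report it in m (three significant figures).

d ≈ 27.1 m

Rearranging for d: d = [D / (1.69 · (1900/2850)^0.35 · 26800^0.46 · 3.7^-0.25)]^(1/0.78).
D = 1510 m.
(1900/2850)^0.35 = 0.8677
26800^0.46 = 108.9
3.7^-0.25 = 0.7210
Denominator = 1.69 × 0.8677 × 108.9 × 0.7210 = 115.1
D / 115.1 = 1510 / 115.1 = 13.12
d = 13.12^(1/0.78) = 13.12^1.2821 = 27.12 m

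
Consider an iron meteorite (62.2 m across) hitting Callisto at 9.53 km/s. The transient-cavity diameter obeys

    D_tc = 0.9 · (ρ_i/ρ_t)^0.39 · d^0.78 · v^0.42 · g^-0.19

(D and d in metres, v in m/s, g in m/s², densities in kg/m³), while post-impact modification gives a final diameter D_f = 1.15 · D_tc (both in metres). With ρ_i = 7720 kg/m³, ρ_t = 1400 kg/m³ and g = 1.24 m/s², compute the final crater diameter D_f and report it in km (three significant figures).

v = 9530 m/s.
(ρ_i/ρ_t)^0.39 = (7720/1400)^0.39 = 1.946
d^0.78 = 62.2^0.78 = 25.07
v^0.42 = 9530^0.42 = 46.90
g^-0.19 = 1.24^-0.19 = 0.9600
D_tc = 0.9 × 1.946 × 25.07 × 46.90 × 0.9600 = 1977 m
D_f = 1.15 × 1977 = 2274 m
     = 2.274 km

D_f ≈ 2.27 km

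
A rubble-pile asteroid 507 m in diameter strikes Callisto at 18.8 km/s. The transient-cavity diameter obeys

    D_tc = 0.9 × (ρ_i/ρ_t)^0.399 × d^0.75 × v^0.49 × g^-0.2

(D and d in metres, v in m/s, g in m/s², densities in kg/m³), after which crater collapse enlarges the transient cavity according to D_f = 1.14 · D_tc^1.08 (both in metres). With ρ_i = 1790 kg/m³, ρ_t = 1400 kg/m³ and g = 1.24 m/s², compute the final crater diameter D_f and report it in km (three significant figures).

D_f ≈ 30.6 km

v = 18800 m/s.
(ρ_i/ρ_t)^0.399 = (1790/1400)^0.399 = 1.103
d^0.75 = 507^0.75 = 106.8
v^0.49 = 18800^0.49 = 124.3
g^-0.2 = 1.24^-0.2 = 0.9579
D_tc = 0.9 × 1.103 × 106.8 × 124.3 × 0.9579 = 12620 m
D_f = 1.14 × (12620)^1.08 = 30623 m
     = 30.62 km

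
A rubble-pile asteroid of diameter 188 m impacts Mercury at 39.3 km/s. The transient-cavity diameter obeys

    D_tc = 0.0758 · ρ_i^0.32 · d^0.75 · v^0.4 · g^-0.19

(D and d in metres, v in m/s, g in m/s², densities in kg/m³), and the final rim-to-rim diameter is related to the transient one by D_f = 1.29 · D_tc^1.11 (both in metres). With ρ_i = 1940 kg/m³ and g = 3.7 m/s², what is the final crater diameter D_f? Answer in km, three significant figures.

D_f ≈ 7.05 km

v = 39300 m/s.
ρ_i^0.32 = 1940^0.32 = 11.27
d^0.75 = 188^0.75 = 50.77
v^0.4 = 39300^0.4 = 68.83
g^-0.19 = 3.7^-0.19 = 0.7799
D_tc = 0.0758 × 11.27 × 50.77 × 68.83 × 0.7799 = 2328 m
D_f = 1.29 × (2328)^1.11 = 7046 m
     = 7.046 km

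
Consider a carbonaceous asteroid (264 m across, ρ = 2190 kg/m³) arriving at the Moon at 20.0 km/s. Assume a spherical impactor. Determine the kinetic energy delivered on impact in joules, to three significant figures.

v = 20000 m/s.
Mass m = (π/6) ρ d³ = (π/6) × 2190 × (264)³ = 2.110 × 10^10 kg
E = ½ m v² = 0.5 × 2.110 × 10^10 × (20000)² = 4.220 × 10^18 J

E ≈ 4.22 × 10^18 J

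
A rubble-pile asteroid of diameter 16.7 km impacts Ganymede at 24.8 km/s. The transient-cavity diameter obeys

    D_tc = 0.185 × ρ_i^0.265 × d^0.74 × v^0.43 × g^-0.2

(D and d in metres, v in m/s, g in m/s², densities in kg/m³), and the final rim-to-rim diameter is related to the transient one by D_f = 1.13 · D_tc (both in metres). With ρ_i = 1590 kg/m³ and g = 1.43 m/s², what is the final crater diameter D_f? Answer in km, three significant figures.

D_f ≈ 142 km

In SI: d = 16700 m, v = 24800 m/s.
ρ_i^0.265 = 1590^0.265 = 7.053
d^0.74 = 16700^0.74 = 1333
v^0.43 = 24800^0.43 = 77.56
g^-0.2 = 1.43^-0.2 = 0.9310
D_tc = 0.185 × 7.053 × 1333 × 77.56 × 0.9310 = 1.256 × 10^5 m
D_f = 1.13 × 1.256 × 10^5 = 1.419 × 10^5 m
     = 141.9 km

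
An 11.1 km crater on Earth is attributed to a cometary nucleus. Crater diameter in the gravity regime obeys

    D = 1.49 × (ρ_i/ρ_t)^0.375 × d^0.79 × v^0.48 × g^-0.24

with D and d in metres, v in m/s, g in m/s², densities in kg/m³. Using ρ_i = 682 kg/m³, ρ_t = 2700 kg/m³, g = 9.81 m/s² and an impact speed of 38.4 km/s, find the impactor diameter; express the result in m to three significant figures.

Rearranging for d: d = [D / (1.49 · (682/2700)^0.375 · 38400^0.48 · 9.81^-0.24)]^(1/0.79).
D = 11100 m.
(682/2700)^0.375 = 0.5969
38400^0.48 = 158.7
9.81^-0.24 = 0.5781
Denominator = 1.49 × 0.5969 × 158.7 × 0.5781 = 81.60
D / 81.60 = 11100 / 81.60 = 136.0
d = 136.0^(1/0.79) = 136.0^1.2658 = 501.9 m

d ≈ 502 m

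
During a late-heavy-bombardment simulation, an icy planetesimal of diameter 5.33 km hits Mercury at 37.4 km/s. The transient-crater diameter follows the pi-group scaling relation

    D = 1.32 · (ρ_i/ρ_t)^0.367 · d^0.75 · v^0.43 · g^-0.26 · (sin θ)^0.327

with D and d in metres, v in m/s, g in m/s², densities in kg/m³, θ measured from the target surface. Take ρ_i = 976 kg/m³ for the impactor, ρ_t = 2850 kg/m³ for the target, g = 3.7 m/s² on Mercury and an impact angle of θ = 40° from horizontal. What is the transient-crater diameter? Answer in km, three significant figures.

In SI units: d = 5330 m, v = 37400 m/s.
(ρ_i/ρ_t)^0.367 = (976/2850)^0.367 = 0.6748
d^0.75 = 5330^0.75 = 623.8
v^0.43 = 37400^0.43 = 92.54
g^-0.26 = 3.7^-0.26 = 0.7117
(sin 40°)^0.327 = 0.6428^0.327 = 0.8654
D = 1.32 × 0.6748 × 623.8 × 92.54 × 0.7117 × 0.8654 = 31669 m
   = 31.67 km

D ≈ 31.7 km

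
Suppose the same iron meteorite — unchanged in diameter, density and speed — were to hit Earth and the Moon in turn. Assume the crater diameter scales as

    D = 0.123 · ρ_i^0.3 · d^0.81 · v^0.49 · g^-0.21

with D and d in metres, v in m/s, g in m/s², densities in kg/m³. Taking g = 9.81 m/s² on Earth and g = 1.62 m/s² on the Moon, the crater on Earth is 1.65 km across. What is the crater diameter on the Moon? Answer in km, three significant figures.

D ≈ 2.41 km

All impactor-dependent factors cancel in the ratio, leaving D_Moon/D_Earth = (g_Moon/g_Earth)^-0.21.
(1.62/9.81)^-0.21 = 0.1651^-0.21 = 1.460
D_Moon = 1.460 × 1.65 km = 2.41 km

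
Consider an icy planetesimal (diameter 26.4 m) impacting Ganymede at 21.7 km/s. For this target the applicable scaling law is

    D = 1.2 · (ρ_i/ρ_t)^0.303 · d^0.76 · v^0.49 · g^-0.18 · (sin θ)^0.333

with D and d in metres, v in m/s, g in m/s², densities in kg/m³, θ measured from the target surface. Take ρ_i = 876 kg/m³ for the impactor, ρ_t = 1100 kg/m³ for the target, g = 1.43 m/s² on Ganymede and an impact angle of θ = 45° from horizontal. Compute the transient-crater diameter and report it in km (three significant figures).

D ≈ 1.50 km

In SI units: v = 21700 m/s.
(ρ_i/ρ_t)^0.303 = (876/1100)^0.303 = 0.9333
d^0.76 = 26.4^0.76 = 12.03
v^0.49 = 21700^0.49 = 133.3
g^-0.18 = 1.43^-0.18 = 0.9376
(sin 45°)^0.333 = 0.7071^0.333 = 0.8910
D = 1.2 × 0.9333 × 12.03 × 133.3 × 0.9376 × 0.8910 = 1500 m
   = 1.500 km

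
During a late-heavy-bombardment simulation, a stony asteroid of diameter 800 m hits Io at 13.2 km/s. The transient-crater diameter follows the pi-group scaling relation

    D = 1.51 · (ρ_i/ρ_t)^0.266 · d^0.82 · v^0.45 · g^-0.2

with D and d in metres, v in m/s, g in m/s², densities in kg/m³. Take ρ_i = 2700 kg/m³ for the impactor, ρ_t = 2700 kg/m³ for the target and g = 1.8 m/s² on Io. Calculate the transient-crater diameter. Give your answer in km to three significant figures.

In SI units: v = 13200 m/s.
(ρ_i/ρ_t)^0.266 = (2700/2700)^0.266 = 1.000
d^0.82 = 800^0.82 = 240.2
v^0.45 = 13200^0.45 = 71.49
g^-0.2 = 1.8^-0.2 = 0.8891
D = 1.51 × 1.000 × 240.2 × 71.49 × 0.8891 = 23054 m
   = 23.05 km

D ≈ 23.1 km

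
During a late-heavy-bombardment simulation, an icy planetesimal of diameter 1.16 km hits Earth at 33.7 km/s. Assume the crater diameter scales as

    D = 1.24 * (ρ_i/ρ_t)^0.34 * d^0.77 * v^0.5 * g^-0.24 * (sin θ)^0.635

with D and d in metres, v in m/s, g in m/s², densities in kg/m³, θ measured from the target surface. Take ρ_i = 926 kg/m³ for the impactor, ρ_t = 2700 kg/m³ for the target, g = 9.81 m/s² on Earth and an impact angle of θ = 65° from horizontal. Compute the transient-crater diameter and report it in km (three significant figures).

D ≈ 19.7 km

In SI units: d = 1160 m, v = 33700 m/s.
(ρ_i/ρ_t)^0.34 = (926/2700)^0.34 = 0.6950
d^0.77 = 1160^0.77 = 228.9
v^0.5 = 33700^0.5 = 183.6
g^-0.24 = 9.81^-0.24 = 0.5781
(sin 65°)^0.635 = 0.9063^0.635 = 0.9394
D = 1.24 × 0.6950 × 228.9 × 183.6 × 0.5781 × 0.9394 = 19669 m
   = 19.67 km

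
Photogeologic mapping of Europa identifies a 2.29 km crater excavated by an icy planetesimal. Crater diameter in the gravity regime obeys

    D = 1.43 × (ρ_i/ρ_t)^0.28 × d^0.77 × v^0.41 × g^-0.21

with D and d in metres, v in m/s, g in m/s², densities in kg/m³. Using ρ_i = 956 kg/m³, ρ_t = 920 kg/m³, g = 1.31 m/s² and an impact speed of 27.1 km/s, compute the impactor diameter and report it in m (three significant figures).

Rearranging for d: d = [D / (1.43 · (956/920)^0.28 · 27100^0.41 · 1.31^-0.21)]^(1/0.77).
D = 2290 m.
(956/920)^0.28 = 1.011
27100^0.41 = 65.69
1.31^-0.21 = 0.9449
Denominator = 1.43 × 1.011 × 65.69 × 0.9449 = 89.74
D / 89.74 = 2290 / 89.74 = 25.52
d = 25.52^(1/0.77) = 25.52^1.2987 = 67.16 m

d ≈ 67.2 m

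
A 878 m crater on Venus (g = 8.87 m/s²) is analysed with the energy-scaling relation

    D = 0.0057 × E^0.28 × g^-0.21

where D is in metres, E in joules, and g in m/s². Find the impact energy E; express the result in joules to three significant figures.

Rearranging: E = [D / (0.0057 · g^-0.21)]^(1/0.28).
g^-0.21 = 8.87^-0.21 = 0.6323
D / (0.0057 × 0.6323) = 878 / (3.604 × 10^-3) = 2.436 × 10^5
E = (2.436 × 10^5)^3.5714 = 1.730 × 10^19 J

E ≈ 1.73 × 10^19 J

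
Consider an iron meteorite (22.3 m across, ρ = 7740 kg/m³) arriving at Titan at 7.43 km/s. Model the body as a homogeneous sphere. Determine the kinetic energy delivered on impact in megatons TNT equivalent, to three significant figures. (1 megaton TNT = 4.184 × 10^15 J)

E ≈ 0.296 Mt TNT

v = 7430 m/s.
Mass m = (π/6) ρ d³ = (π/6) × 7740 × (22.3)³ = 4.494 × 10^7 kg
E = ½ m v² = 0.5 × 4.494 × 10^7 × (7430)² = 1.240 × 10^15 J
   = 1.240 × 10^15 / 4.184×10^15 = 0.2964 Mt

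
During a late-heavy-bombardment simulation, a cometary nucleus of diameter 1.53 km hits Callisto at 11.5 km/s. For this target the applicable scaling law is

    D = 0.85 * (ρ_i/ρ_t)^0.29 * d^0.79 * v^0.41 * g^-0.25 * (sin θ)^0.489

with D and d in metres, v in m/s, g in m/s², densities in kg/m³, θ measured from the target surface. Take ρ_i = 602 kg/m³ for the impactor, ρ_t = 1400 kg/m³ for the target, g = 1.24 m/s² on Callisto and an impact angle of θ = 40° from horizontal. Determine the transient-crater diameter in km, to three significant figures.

D ≈ 7.70 km

In SI units: d = 1530 m, v = 11500 m/s.
(ρ_i/ρ_t)^0.29 = (602/1400)^0.29 = 0.7829
d^0.79 = 1530^0.79 = 328.0
v^0.41 = 11500^0.41 = 46.23
g^-0.25 = 1.24^-0.25 = 0.9476
(sin 40°)^0.489 = 0.6428^0.489 = 0.8057
D = 0.85 × 0.7829 × 328.0 × 46.23 × 0.9476 × 0.8057 = 7704 m
   = 7.704 km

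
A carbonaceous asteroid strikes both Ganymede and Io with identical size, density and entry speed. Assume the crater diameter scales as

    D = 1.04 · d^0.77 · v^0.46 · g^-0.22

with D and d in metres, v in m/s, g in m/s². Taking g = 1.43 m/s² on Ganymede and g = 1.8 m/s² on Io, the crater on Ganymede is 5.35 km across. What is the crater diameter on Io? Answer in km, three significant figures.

All impactor-dependent factors cancel in the ratio, leaving D_Io/D_Ganymede = (g_Io/g_Ganymede)^-0.22.
(1.8/1.43)^-0.22 = 1.259^-0.22 = 0.9506
D_Io = 0.9506 × 5.35 km = 5.09 km

D ≈ 5.09 km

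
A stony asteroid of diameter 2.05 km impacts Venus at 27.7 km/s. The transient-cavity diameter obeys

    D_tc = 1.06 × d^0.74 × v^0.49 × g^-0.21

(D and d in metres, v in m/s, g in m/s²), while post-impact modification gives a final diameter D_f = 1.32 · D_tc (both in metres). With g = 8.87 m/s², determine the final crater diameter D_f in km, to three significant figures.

In SI: d = 2050 m, v = 27700 m/s.
d^0.74 = 2050^0.74 = 282.3
v^0.49 = 27700^0.49 = 150.3
g^-0.21 = 8.87^-0.21 = 0.6323
D_tc = 1.06 × 282.3 × 150.3 × 0.6323 = 28440 m
D_f = 1.32 × 28440 = 37541 m
     = 37.54 km

D_f ≈ 37.5 km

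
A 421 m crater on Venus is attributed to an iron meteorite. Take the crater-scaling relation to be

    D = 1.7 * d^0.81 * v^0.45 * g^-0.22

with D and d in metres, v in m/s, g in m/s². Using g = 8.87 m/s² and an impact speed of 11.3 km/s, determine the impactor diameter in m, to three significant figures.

d ≈ 9.14 m

Rearranging for d: d = [D / (1.7 · 11300^0.45 · 8.87^-0.22)]^(1/0.81).
11300^0.45 = 66.66
8.87^-0.22 = 0.6187
Denominator = 1.7 × 66.66 × 0.6187 = 70.11
D / 70.11 = 421 / 70.11 = 6.005
d = 6.005^(1/0.81) = 6.005^1.2346 = 9.144 m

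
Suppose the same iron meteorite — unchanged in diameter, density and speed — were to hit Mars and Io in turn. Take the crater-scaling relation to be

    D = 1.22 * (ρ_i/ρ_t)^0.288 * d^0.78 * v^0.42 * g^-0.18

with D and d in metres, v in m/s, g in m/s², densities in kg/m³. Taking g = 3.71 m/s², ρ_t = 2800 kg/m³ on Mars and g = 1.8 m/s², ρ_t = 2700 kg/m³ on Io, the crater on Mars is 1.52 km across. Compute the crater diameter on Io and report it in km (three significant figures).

The impactor-only factors (d, v, ρ_i) cancel in the ratio, leaving D_Io/D_Mars = (g_Io/g_Mars)^-0.18 · (ρ_t,Mars/ρ_t,Io)^0.288.
(1.8/3.71)^-0.18 = 0.4852^-0.18 = 1.139
(2800/2700)^0.288 = 1.037^0.288 = 1.011
Ratio = 1.139 × 1.011 = 1.152
D_Io = 1.152 × 1.52 km = 1.75 km

D ≈ 1.75 km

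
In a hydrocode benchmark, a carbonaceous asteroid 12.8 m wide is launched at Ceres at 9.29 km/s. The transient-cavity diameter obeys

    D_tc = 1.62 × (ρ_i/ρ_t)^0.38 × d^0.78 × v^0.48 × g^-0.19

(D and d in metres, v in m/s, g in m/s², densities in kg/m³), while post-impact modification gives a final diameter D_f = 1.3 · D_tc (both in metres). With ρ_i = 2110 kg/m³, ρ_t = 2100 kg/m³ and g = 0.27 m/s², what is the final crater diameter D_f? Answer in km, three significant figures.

v = 9290 m/s.
(ρ_i/ρ_t)^0.38 = (2110/2100)^0.38 = 1.002
d^0.78 = 12.8^0.78 = 7.305
v^0.48 = 9290^0.48 = 80.29
g^-0.19 = 0.27^-0.19 = 1.282
D_tc = 1.62 × 1.002 × 7.305 × 80.29 × 1.282 = 1221 m
D_f = 1.3 × 1221 = 1587 m
     = 1.587 km

D_f ≈ 1.59 km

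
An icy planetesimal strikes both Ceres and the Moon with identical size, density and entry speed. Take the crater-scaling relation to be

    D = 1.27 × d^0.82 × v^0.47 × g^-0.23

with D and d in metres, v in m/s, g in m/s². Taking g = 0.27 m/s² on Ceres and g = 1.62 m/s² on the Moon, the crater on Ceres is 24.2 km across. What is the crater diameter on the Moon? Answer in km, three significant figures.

All impactor-dependent factors cancel in the ratio, leaving D_Moon/D_Ceres = (g_Moon/g_Ceres)^-0.23.
(1.62/0.27)^-0.23 = 6.000^-0.23 = 0.6623
D_Moon = 0.6623 × 24.2 km = 16.0 km

D ≈ 16.0 km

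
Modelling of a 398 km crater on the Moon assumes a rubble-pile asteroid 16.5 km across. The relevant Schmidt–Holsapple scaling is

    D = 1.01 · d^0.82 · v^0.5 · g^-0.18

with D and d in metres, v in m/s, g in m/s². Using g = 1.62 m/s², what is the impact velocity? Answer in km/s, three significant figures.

v ≈ 22.4 km/s

Rearranging for v: v = [D / (1.01 · 16500^0.82 · 1.62^-0.18)]^(1/0.5).
D = 398000 m.
16500^0.82 = 2873
1.62^-0.18 = 0.9168
Denominator = 1.01 × 2873 × 0.9168 = 2660
D / 2660 = 398000 / 2660 = 149.6
v = 149.6^(1/0.5) = 149.6^2 = 22380 m/s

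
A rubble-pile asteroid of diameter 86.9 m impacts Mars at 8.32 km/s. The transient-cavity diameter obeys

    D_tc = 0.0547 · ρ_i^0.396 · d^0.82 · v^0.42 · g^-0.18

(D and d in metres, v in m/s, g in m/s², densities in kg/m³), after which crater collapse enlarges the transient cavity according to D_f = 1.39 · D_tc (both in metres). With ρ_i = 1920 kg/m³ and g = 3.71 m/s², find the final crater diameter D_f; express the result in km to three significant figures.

v = 8320 m/s.
ρ_i^0.396 = 1920^0.396 = 19.96
d^0.82 = 86.9^0.82 = 38.90
v^0.42 = 8320^0.42 = 44.30
g^-0.18 = 3.71^-0.18 = 0.7898
D_tc = 0.0547 × 19.96 × 38.90 × 44.30 × 0.7898 = 1486 m
D_f = 1.39 × 1486 = 2066 m
     = 2.066 km

D_f ≈ 2.07 km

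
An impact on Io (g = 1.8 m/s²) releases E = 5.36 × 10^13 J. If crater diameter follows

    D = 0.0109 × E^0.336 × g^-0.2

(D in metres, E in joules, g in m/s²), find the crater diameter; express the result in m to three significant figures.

D ≈ 398 m

E^0.336 = (5.36 × 10^13)^0.336 = 4.102 × 10^4
g^-0.2 = 1.8^-0.2 = 0.8891
D = 0.0109 × 4.102 × 10^4 × 0.8891 = 397.5 m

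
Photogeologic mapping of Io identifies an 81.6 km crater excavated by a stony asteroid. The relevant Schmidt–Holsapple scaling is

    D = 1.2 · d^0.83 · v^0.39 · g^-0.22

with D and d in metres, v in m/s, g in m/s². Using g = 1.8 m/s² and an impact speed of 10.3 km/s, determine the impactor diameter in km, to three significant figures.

d ≈ 10.1 km

Rearranging for d: d = [D / (1.2 · 10300^0.39 · 1.8^-0.22)]^(1/0.83).
D = 81600 m.
10300^0.39 = 36.73
1.8^-0.22 = 0.8787
Denominator = 1.2 × 36.73 × 0.8787 = 38.73
D / 38.73 = 81600 / 38.73 = 2107
d = 2107^(1/0.83) = 2107^1.2048 = 10101 m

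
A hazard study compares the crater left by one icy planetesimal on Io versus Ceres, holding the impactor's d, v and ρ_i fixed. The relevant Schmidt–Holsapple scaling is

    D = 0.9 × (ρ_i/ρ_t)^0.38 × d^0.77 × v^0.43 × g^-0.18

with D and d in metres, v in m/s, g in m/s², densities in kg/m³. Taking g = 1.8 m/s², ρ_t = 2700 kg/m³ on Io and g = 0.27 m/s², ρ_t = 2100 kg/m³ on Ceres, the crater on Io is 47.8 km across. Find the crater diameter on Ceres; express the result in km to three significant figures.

D ≈ 74.0 km

The impactor-only factors (d, v, ρ_i) cancel in the ratio, leaving D_Ceres/D_Io = (g_Ceres/g_Io)^-0.18 · (ρ_t,Io/ρ_t,Ceres)^0.38.
(0.27/1.8)^-0.18 = 0.1500^-0.18 = 1.407
(2700/2100)^0.38 = 1.286^0.38 = 1.100
Ratio = 1.407 × 1.100 = 1.548
D_Ceres = 1.548 × 47.8 km = 74.0 km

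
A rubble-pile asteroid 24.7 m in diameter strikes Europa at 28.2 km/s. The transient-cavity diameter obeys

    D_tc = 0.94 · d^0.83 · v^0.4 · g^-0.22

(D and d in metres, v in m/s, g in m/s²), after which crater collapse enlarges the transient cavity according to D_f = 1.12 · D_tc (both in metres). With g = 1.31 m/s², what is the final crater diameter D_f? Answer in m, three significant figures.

D_f ≈ 856 m

v = 28200 m/s.
d^0.83 = 24.7^0.83 = 14.32
v^0.4 = 28200^0.4 = 60.27
g^-0.22 = 1.31^-0.22 = 0.9423
D_tc = 0.94 × 14.32 × 60.27 × 0.9423 = 764.5 m
D_f = 1.12 × 764.5 = 856.2 m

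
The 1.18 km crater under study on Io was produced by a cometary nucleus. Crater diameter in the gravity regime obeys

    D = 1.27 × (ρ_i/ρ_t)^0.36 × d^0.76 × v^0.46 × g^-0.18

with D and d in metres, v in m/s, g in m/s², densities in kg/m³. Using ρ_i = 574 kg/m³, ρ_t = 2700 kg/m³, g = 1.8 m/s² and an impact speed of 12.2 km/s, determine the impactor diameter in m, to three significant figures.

Rearranging for d: d = [D / (1.27 · (574/2700)^0.36 · 12200^0.46 · 1.8^-0.18)]^(1/0.76).
D = 1180 m.
(574/2700)^0.36 = 0.5727
12200^0.46 = 75.81
1.8^-0.18 = 0.8996
Denominator = 1.27 × 0.5727 × 75.81 × 0.8996 = 49.60
D / 49.60 = 1180 / 49.60 = 23.79
d = 23.79^(1/0.76) = 23.79^1.3158 = 64.72 m

d ≈ 64.7 m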